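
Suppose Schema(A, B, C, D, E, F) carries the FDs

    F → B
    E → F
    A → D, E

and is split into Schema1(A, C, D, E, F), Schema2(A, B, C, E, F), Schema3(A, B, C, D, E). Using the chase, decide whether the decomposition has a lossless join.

Chase test. Columns are A, B, C, D, E, F; row i has aⱼ where attribute j ∈ Schemai, else bᵢⱼ.
Initial tableau (one row per fragment):
  row 1: a1 b12 a3 a4 a5 a6
  row 2: a1 a2 a3 b24 a5 a6
  row 3: a1 a2 a3 a4 a5 b36
Rows 1 and 2 agree on F; apply F→B and equate their B entries.
Rows 1 and 3 agree on E; apply E→F and equate their F entries.
Rows 1 and 2 agree on A; apply A→D, E and equate their D, E entries.
Row 1 is now all distinguished symbols — the join is lossless.

Yes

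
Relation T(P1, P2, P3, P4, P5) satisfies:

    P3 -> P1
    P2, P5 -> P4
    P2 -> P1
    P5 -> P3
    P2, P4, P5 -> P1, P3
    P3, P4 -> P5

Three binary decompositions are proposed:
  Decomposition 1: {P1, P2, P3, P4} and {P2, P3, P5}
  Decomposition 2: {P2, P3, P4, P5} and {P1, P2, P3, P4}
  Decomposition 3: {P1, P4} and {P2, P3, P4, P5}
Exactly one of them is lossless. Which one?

Decomposition 2

Decomposition 1: common = {P2, P3}, closure = {P1, P2, P3} → lossy.
Decomposition 2: common = {P2, P3, P4}, closure = {P1, P2, P3, P4, P5} → lossless.
Decomposition 3: common = {P4}, closure = {P4} → lossy.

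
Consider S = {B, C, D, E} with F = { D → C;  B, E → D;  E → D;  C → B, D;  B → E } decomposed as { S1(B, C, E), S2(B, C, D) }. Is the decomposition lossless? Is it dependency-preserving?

Lossless test: (B, C)⁺ = {B, C, D, E}, which contains all of one fragment — lossless.
Dependency preservation: B, E → D; E → D are not contained in any single fragment, but the restricted closure of each left-hand side across the fragments still reaches the right-hand side; the remaining FDs each lie inside some fragment. All dependencies are preserved.

lossless and dependency-preserving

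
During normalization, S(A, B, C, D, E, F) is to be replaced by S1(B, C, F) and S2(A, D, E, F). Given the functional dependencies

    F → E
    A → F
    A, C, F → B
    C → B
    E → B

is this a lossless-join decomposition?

Common attributes: S1 ∩ S2 = {F}.
Closure of {F}: F → E applies, adding E; E → B applies, adding B. So (F)⁺ = {B, E, F}.
The closure contains neither all of S1 = {B, C, F} nor all of S2 = {A, D, E, F}, so the common attributes are not a superkey of either fragment. The join is lossy.

No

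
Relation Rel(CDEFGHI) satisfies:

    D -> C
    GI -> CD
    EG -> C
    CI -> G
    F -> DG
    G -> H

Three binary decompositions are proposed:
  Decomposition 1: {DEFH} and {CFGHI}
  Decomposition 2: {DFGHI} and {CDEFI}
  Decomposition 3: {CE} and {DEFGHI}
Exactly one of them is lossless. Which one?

Decomposition 1: common = {FH}, closure = {CDFGH} → lossy.
Decomposition 2: common = {DFI}, closure = {CDFGHI} → lossless.
Decomposition 3: common = {E}, closure = {E} → lossy.

Decomposition 2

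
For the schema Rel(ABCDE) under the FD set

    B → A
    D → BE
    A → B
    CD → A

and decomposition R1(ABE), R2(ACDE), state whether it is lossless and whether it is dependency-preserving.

Lossless test: (AE)⁺ = {ABE}, which contains all of one fragment — lossless.
Dependency preservation: D → BE is not contained in any single fragment, but the restricted closure of its left-hand side across the fragments still reaches the right-hand side; the remaining FDs each lie inside some fragment. All dependencies are preserved.

lossless and dependency-preserving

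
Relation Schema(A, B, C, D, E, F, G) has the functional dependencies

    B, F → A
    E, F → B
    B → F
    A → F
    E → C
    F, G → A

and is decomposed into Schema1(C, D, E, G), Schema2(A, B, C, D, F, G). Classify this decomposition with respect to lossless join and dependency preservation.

lossy and not dependency-preserving

Lossless test: (C, D, G)⁺ = {C, D, G}, which is a superkey of neither fragment — lossy.
Dependency preservation: the restricted closure of {E, F} across the fragments never reaches {B}, so E, F → B cannot be enforced without a join — not preserved.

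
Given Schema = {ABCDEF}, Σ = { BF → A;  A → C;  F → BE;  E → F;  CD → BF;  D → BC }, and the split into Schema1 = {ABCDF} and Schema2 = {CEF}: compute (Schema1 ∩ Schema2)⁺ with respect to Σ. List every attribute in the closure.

ABCEF

Schema1 ∩ Schema2 = {CF}.
F → BE applies, adding BE
BF → A applies, adding A
Closure: {ABCEF}.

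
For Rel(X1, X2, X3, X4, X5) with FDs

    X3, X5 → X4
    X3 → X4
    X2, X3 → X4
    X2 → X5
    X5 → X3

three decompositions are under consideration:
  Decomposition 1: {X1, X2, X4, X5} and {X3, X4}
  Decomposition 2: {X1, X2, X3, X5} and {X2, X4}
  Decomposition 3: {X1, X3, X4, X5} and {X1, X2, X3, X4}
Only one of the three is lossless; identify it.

Decomposition 1: common = {X4}, closure = {X4} → lossy.
Decomposition 2: common = {X2}, closure = {X2, X3, X4, X5} → lossless.
Decomposition 3: common = {X1, X3, X4}, closure = {X1, X3, X4} → lossy.

Decomposition 2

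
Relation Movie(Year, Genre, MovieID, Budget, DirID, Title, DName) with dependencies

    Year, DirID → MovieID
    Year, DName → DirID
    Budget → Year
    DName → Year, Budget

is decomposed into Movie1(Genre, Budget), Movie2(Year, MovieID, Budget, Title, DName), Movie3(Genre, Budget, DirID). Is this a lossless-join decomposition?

No

Chase test. Columns are Year, Genre, MovieID, Budget, DirID, Title, DName; row i has aⱼ where attribute j ∈ Moviei, else bᵢⱼ.
Initial tableau (one row per fragment):
  row 1: b11 a2 b13 a4 b15 b16 b17
  row 2: a1 b22 a3 a4 b25 a6 a7
  row 3: b31 a2 b33 a4 a5 b36 b37
Rows 1 and 2 agree on Budget; apply Budget→Year and equate their Year entries.
Rows 1 and 3 agree on Budget; apply Budget→Year and equate their Year entries.
No row becomes fully distinguished — the join is lossy.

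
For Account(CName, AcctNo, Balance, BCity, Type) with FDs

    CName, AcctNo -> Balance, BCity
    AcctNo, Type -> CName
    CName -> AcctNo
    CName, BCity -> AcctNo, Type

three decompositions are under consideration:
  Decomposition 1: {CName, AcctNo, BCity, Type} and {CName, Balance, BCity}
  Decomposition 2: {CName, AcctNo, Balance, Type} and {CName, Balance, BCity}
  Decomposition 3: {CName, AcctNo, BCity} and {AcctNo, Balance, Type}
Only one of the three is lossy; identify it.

Decomposition 3

Decomposition 1: common = {CName, BCity}, closure = {CName, AcctNo, Balance, BCity, Type} → lossless.
Decomposition 2: common = {CName, Balance}, closure = {CName, AcctNo, Balance, BCity, Type} → lossless.
Decomposition 3: common = {AcctNo}, closure = {AcctNo} → lossy.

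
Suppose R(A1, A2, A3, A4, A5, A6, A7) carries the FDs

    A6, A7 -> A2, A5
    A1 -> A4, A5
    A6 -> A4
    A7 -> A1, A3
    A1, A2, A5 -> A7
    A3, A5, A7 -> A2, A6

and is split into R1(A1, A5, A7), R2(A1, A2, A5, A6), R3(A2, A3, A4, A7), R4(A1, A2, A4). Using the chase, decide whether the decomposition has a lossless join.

Yes

Chase test. Columns are A1, A2, A3, A4, A5, A6, A7; row i has aⱼ where attribute j ∈ Ri, else bᵢⱼ.
Initial tableau (one row per fragment):
  row 1: a1 b12 b13 b14 a5 b16 a7
  row 2: a1 a2 b23 b24 a5 a6 b27
  row 3: b31 a2 a3 a4 b35 b36 a7
  row 4: a1 a2 b43 a4 b45 b46 b47
Rows 1 and 2 agree on A1; apply A1→A4, A5 and equate their A4, A5 entries.
Rows 1 and 4 agree on A1; apply A1→A4, A5 and equate their A4, A5 entries.
Rows 1 and 3 agree on A7; apply A7→A1, A3 and equate their A1, A3 entries.
Rows 2 and 4 agree on A1, A2, A5; apply A1, A2, A5→A7 and equate their A7 entries.
Rows 1 and 3 agree on A1; apply A1→A4, A5 and equate their A4, A5 entries.
Rows 2 and 4 agree on A7; apply A7→A1, A3 and equate their A1, A3 entries.
Rows 2 and 3 agree on A1, A2, A5; apply A1, A2, A5→A7 and equate their A7 entries.
Rows 1 and 3 agree on A3, A5, A7; apply A3, A5, A7→A2, A6 and equate their A2, A6 entries.
Rows 2 and 4 agree on A3, A5, A7; apply A3, A5, A7→A2, A6 and equate their A2, A6 entries.
Rows 1 and 2 agree on A7; apply A7→A1, A3 and equate their A1, A3 entries.
Rows 1 and 2 agree on A3, A5, A7; apply A3, A5, A7→A2, A6 and equate their A2, A6 entries.
Row 1 is now all distinguished symbols — the join is lossless.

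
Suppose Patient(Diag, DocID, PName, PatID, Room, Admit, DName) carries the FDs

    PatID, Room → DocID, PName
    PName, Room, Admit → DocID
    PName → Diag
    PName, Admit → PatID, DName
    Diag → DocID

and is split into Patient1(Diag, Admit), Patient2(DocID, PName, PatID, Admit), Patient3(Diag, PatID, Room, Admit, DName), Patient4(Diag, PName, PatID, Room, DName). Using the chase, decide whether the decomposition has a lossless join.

Chase test. Columns are Diag, DocID, PName, PatID, Room, Admit, DName; row i has aⱼ where attribute j ∈ Patienti, else bᵢⱼ.
Initial tableau (one row per fragment):
  row 1: a1 b12 b13 b14 b15 a6 b17
  row 2: b21 a2 a3 a4 b25 a6 b27
  row 3: a1 b32 b33 a4 a5 a6 a7
  row 4: a1 b42 a3 a4 a5 b46 a7
Rows 3 and 4 agree on PatID, Room; apply PatID, Room→DocID, PName and equate their DocID, PName entries.
Rows 2 and 3 agree on PName; apply PName→Diag and equate their Diag entries.
Rows 2 and 3 agree on PName, Admit; apply PName, Admit→PatID, DName and equate their PatID, DName entries.
Rows 1 and 2 agree on Diag; apply Diag→DocID and equate their DocID entries.
Rows 1 and 3 agree on Diag; apply Diag→DocID and equate their DocID entries.
Row 3 is now all distinguished symbols — the join is lossless.

Yes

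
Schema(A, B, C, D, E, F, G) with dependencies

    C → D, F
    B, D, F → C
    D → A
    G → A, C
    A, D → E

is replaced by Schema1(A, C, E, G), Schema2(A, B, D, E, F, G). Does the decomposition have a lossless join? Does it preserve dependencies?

Lossless test: (A, E, G)⁺ = {A, C, D, E, F, G}, which contains all of one fragment — lossless.
Dependency preservation: the restricted closure of {C} across the fragments never reaches {D, F}, so C → D, F cannot be enforced without a join — not preserved.

lossless but not dependency-preserving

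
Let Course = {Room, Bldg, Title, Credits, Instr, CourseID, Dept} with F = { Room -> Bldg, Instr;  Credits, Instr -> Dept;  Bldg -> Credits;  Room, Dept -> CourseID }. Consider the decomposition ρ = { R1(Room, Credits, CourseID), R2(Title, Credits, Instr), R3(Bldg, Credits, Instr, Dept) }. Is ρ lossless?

No

Chase test. Columns are Room, Bldg, Title, Credits, Instr, CourseID, Dept; row i has aⱼ where attribute j ∈ Ri, else bᵢⱼ.
Initial tableau (one row per fragment):
  row 1: a1 b12 b13 a4 b15 a6 b17
  row 2: b21 b22 a3 a4 a5 b26 b27
  row 3: b31 a2 b33 a4 a5 b36 a7
Rows 2 and 3 agree on Credits, Instr; apply Credits, Instr→Dept and equate their Dept entries.
No row becomes fully distinguished — the join is lossy.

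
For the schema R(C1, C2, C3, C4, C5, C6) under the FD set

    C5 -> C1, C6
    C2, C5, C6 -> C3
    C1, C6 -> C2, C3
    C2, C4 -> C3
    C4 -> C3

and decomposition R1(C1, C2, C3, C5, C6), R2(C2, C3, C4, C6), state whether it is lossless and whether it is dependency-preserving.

Lossless test: (C2, C3, C6)⁺ = {C2, C3, C6}, which is a superkey of neither fragment — lossy.
Dependency preservation: every FD's attributes lie within a single fragment, so each can be enforced locally — preserved.

lossy but dependency-preserving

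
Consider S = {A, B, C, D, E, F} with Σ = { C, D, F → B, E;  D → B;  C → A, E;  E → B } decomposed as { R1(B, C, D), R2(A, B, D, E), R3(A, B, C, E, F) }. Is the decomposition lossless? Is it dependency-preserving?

Lossless test (chase): Rows 1 and 3 agree on C; apply C→A, E and equate their A, E entries. No row becomes fully distinguished — the join is lossy.
Dependency preservation: C, D, F → B, E is not contained in any single fragment, but the restricted closure of its left-hand side across the fragments still reaches the right-hand side; the remaining FDs each lie inside some fragment. All dependencies are preserved.

lossy but dependency-preserving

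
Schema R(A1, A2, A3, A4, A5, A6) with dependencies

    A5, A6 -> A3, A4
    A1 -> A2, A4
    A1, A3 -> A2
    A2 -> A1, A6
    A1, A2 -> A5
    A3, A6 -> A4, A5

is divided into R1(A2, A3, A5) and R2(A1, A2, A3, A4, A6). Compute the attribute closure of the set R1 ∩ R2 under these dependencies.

R1 ∩ R2 = {A2, A3}.
A2 → A1, A6 applies, adding A1, A6
A1, A2 → A5 applies, adding A5
A3, A6 → A4, A5 applies, adding A4
Closure: {A1, A2, A3, A4, A5, A6}.

A1, A2, A3, A4, A5, A6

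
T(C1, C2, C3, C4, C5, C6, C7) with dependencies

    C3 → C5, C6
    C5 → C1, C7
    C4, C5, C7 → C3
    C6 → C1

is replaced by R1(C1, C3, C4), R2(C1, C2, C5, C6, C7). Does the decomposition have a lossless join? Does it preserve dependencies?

lossy and not dependency-preserving

Lossless test: (C1)⁺ = {C1}, which is a superkey of neither fragment — lossy.
Dependency preservation: the restricted closure of {C3} across the fragments never reaches {C5, C6}, so C3 → C5, C6 cannot be enforced without a join — not preserved.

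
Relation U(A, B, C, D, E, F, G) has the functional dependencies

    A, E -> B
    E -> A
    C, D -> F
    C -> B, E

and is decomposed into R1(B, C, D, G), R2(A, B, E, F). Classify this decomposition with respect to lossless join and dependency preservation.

lossy and not dependency-preserving

Lossless test: (B)⁺ = {B}, which is a superkey of neither fragment — lossy.
Dependency preservation: the restricted closure of {C, D} across the fragments never reaches {F}, so C, D → F cannot be enforced without a join — not preserved.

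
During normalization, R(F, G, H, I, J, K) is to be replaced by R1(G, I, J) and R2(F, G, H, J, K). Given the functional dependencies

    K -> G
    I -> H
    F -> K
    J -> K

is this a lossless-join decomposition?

Common attributes: R1 ∩ R2 = {G, J}.
Closure of {G, J}: J → K applies, adding K. So (G, J)⁺ = {G, J, K}.
The closure contains neither all of R1 = {G, I, J} nor all of R2 = {F, G, H, J, K}, so the common attributes are not a superkey of either fragment. The join is lossy.

No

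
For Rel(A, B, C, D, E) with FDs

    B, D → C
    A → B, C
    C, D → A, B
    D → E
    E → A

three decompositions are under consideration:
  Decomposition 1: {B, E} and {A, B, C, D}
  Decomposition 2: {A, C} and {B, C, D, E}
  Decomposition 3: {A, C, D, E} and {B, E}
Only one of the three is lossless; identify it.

Decomposition 3

Decomposition 1: common = {B}, closure = {B} → lossy.
Decomposition 2: common = {C}, closure = {C} → lossy.
Decomposition 3: common = {E}, closure = {A, B, C, E} → lossless.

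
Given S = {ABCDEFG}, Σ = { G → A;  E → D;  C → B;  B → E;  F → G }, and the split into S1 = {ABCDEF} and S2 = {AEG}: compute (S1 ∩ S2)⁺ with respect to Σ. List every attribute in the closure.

S1 ∩ S2 = {AE}.
E → D applies, adding D
Closure: {ADE}.

ADE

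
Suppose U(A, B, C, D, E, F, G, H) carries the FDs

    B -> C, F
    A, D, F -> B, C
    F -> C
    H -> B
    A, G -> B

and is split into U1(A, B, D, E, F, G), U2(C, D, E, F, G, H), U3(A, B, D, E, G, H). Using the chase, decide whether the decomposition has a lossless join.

Chase test. Columns are A, B, C, D, E, F, G, H; row i has aⱼ where attribute j ∈ Ui, else bᵢⱼ.
Initial tableau (one row per fragment):
  row 1: a1 a2 b13 a4 a5 a6 a7 b18
  row 2: b21 b22 a3 a4 a5 a6 a7 a8
  row 3: a1 a2 b33 a4 a5 b36 a7 a8
Rows 1 and 3 agree on B; apply B→C, F and equate their C, F entries.
Rows 1 and 2 agree on F; apply F→C and equate their C entries.
Rows 2 and 3 agree on H; apply H→B and equate their B entries.
Row 3 is now all distinguished symbols — the join is lossless.

Yes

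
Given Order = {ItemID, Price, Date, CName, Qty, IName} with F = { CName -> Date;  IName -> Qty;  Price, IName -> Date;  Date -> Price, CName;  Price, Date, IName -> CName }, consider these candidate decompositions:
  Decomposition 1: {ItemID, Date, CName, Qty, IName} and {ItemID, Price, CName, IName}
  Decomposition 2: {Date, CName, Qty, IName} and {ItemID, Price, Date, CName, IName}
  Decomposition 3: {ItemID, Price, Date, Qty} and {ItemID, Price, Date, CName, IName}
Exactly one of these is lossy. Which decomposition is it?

Decomposition 1: common = {ItemID, CName, IName}, closure = {ItemID, Price, Date, CName, Qty, IName} → lossless.
Decomposition 2: common = {Date, CName, IName}, closure = {Price, Date, CName, Qty, IName} → lossless.
Decomposition 3: common = {ItemID, Price, Date}, closure = {ItemID, Price, Date, CName} → lossy.

Decomposition 3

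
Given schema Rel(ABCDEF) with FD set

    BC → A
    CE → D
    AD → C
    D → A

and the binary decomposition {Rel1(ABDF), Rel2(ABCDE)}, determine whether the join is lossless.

Common attributes: Rel1 ∩ Rel2 = {ABD}.
Closure of {ABD}: AD → C applies, adding C. So (ABD)⁺ = {ABCD}.
The closure contains neither all of Rel1 = {ABDF} nor all of Rel2 = {ABCDE}, so the common attributes are not a superkey of either fragment. The join is lossy.

No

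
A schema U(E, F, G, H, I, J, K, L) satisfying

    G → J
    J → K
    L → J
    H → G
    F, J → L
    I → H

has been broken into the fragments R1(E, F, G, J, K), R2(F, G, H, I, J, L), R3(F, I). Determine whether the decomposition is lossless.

No

Chase test. Columns are E, F, G, H, I, J, K, L; row i has aⱼ where attribute j ∈ Ri, else bᵢⱼ.
Initial tableau (one row per fragment):
  row 1: a1 a2 a3 b14 b15 a6 a7 b18
  row 2: b21 a2 a3 a4 a5 a6 b27 a8
  row 3: b31 a2 b33 b34 a5 b36 b37 b38
Rows 1 and 2 agree on J; apply J→K and equate their K entries.
Rows 1 and 2 agree on F, J; apply F, J→L and equate their L entries.
Rows 2 and 3 agree on I; apply I→H and equate their H entries.
Rows 2 and 3 agree on H; apply H→G and equate their G entries.
Rows 1 and 3 agree on G; apply G→J and equate their J entries.
Rows 1 and 3 agree on J; apply J→K and equate their K entries.
Rows 1 and 3 agree on F, J; apply F, J→L and equate their L entries.
No row becomes fully distinguished — the join is lossy.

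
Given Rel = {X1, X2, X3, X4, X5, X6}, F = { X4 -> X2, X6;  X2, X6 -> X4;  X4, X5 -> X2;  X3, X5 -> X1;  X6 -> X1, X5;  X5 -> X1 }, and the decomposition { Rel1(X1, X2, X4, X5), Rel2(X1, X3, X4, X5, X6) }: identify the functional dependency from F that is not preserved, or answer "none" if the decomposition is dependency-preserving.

X2, X6 -> X4

Check X2, X6 → X4: no single fragment contains all of {X2, X4, X6}, and the restricted closure of {X2, X6} across the fragments never reaches {X4}.
X4 → X2, X6 is preserved.
X4, X5 → X2 is preserved.
X3, X5 → X1 is preserved.
X6 → X1, X5 is preserved.
X5 → X1 is preserved.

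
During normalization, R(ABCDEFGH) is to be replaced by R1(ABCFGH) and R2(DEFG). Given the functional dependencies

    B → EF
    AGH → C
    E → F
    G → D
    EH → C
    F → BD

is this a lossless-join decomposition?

Common attributes: R1 ∩ R2 = {FG}.
Closure of {FG}: G → D applies, adding D; F → BD applies, adding B; B → EF applies, adding E. So (FG)⁺ = {BDEFG}.
This closure contains every attribute of R2, so R1 ∩ R2 → R2. The join is lossless.

Yes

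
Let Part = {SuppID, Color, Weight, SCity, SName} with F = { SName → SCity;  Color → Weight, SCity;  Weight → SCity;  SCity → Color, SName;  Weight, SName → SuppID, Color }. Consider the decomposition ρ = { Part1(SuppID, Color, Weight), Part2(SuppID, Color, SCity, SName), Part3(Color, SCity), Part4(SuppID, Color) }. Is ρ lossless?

Chase test. Columns are SuppID, Color, Weight, SCity, SName; row i has aⱼ where attribute j ∈ Parti, else bᵢⱼ.
Initial tableau (one row per fragment):
  row 1: a1 a2 a3 b14 b15
  row 2: a1 a2 b23 a4 a5
  row 3: b31 a2 b33 a4 b35
  row 4: a1 a2 b43 b44 b45
Rows 1 and 2 agree on Color; apply Color→Weight, SCity and equate their Weight, SCity entries.
Rows 1 and 3 agree on Color; apply Color→Weight, SCity and equate their Weight, SCity entries.
Rows 1 and 4 agree on Color; apply Color→Weight, SCity and equate their Weight, SCity entries.
Rows 1 and 2 agree on SCity; apply SCity→Color, SName and equate their Color, SName entries.
Rows 1 and 3 agree on SCity; apply SCity→Color, SName and equate their Color, SName entries.
Rows 1 and 4 agree on SCity; apply SCity→Color, SName and equate their Color, SName entries.
Rows 1 and 3 agree on Weight, SName; apply Weight, SName→SuppID, Color and equate their SuppID, Color entries.
Row 1 is now all distinguished symbols — the join is lossless.

Yes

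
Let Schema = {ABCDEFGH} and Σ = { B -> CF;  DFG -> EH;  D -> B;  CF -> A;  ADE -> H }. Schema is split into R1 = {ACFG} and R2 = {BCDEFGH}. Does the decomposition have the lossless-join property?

Common attributes: R1 ∩ R2 = {CFG}.
Closure of {CFG}: CF → A applies, adding A. So (CFG)⁺ = {ACFG}.
This closure contains every attribute of R1, so R1 ∩ R2 → R1. The join is lossless.

Yes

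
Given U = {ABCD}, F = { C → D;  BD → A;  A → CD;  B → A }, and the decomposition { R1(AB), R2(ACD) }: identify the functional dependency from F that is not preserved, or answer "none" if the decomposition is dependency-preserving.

C → D lies within R2.
BD → A: restricted closure across fragments reaches A.
A → CD lies within R2.
B → A lies within R1.
Every dependency is enforceable on the fragments, so the decomposition is dependency-preserving.

none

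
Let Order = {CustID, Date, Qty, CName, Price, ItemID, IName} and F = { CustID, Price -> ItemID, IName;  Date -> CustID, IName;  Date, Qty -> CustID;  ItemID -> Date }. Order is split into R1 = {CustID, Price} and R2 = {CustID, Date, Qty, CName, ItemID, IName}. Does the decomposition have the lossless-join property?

Common attributes: R1 ∩ R2 = {CustID}.
No dependency enlarges {CustID}, so (CustID)⁺ = {CustID}.
The closure contains neither all of R1 = {CustID, Price} nor all of R2 = {CustID, Date, Qty, CName, ItemID, IName}, so the common attributes are not a superkey of either fragment. The join is lossy.

No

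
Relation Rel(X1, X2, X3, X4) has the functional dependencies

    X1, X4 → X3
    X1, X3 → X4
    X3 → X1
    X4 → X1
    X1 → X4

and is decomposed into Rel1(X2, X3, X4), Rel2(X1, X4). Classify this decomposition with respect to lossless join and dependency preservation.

Lossless test: (X4)⁺ = {X1, X3, X4}, which contains all of one fragment — lossless.
Dependency preservation: X1, X4 → X3; X1, X3 → X4; X3 → X1 are not contained in any single fragment, but the restricted closure of each left-hand side across the fragments still reaches the right-hand side; the remaining FDs each lie inside some fragment. All dependencies are preserved.

lossless and dependency-preserving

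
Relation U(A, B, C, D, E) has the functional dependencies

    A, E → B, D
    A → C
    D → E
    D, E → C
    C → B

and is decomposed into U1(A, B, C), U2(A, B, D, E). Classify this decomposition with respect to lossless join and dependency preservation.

lossless but not dependency-preserving

Lossless test: (A, B)⁺ = {A, B, C}, which contains all of one fragment — lossless.
Dependency preservation: the restricted closure of {D, E} across the fragments never reaches {C}, so D, E → C cannot be enforced without a join — not preserved.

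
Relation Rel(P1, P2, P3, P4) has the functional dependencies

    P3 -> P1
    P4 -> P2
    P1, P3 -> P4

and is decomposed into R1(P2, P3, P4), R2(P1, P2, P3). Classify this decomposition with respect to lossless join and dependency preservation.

lossless and dependency-preserving

Lossless test: (P2, P3)⁺ = {P1, P2, P3, P4}, which contains all of one fragment — lossless.
Dependency preservation: P1, P3 → P4 is not contained in any single fragment, but the restricted closure of its left-hand side across the fragments still reaches the right-hand side; the remaining FDs each lie inside some fragment. All dependencies are preserved.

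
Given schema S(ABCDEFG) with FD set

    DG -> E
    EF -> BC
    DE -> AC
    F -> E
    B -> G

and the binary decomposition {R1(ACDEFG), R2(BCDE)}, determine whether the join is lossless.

Common attributes: R1 ∩ R2 = {CDE}.
Closure of {CDE}: DE → AC applies, adding A. So (CDE)⁺ = {ACDE}.
The closure contains neither all of R1 = {ACDEFG} nor all of R2 = {BCDE}, so the common attributes are not a superkey of either fragment. The join is lossy.

No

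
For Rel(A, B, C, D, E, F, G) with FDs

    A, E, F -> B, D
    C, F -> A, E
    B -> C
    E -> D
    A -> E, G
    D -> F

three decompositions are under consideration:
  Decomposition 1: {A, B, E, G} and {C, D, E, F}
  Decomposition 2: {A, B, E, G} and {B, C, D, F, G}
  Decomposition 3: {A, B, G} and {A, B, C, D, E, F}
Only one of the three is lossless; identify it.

Decomposition 1: common = {E}, closure = {D, E, F} → lossy.
Decomposition 2: common = {B, G}, closure = {B, C, G} → lossy.
Decomposition 3: common = {A, B}, closure = {A, B, C, D, E, F, G} → lossless.

Decomposition 3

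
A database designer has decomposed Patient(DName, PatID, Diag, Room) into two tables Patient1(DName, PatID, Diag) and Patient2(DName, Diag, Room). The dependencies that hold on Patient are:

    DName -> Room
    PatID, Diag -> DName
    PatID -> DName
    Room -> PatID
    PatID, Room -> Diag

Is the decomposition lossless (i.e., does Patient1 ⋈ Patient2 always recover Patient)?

Yes

Common attributes: Patient1 ∩ Patient2 = {DName, Diag}.
Closure of {DName, Diag}: DName → Room applies, adding Room; Room → PatID applies, adding PatID. So (DName, Diag)⁺ = {DName, PatID, Diag, Room}.
This closure contains every attribute of Patient1, so Patient1 ∩ Patient2 → Patient1. The join is lossless.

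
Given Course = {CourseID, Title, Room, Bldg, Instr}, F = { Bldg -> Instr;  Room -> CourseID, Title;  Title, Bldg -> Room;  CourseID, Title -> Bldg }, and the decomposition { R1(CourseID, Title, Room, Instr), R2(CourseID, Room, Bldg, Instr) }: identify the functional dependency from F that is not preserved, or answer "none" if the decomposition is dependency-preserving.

Check Title, Bldg → Room: no single fragment contains all of {Title, Room, Bldg}, and the restricted closure of {Title, Bldg} across the fragments never reaches {Room}.
Bldg → Instr is preserved.
Room → CourseID, Title is preserved.
CourseID, Title → Bldg is preserved.

Title, Bldg -> Room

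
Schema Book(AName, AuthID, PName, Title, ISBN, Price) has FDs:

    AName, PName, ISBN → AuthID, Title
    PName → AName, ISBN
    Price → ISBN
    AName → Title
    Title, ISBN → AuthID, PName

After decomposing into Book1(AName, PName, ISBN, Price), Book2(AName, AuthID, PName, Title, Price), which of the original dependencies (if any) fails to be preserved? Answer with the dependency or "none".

Title, ISBN → AuthID, PName

Check Title, ISBN → AuthID, PName: no single fragment contains all of {AuthID, PName, Title, ISBN}, and the restricted closure of {Title, ISBN} across the fragments never reaches {AuthID, PName}.
AName, PName, ISBN → AuthID, Title is preserved.
PName → AName, ISBN is preserved.
Price → ISBN is preserved.
AName → Title is preserved.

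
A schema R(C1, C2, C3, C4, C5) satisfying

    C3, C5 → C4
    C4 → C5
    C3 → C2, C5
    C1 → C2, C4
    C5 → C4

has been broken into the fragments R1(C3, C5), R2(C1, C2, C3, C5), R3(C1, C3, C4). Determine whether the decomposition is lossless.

Chase test. Columns are C1, C2, C3, C4, C5; row i has aⱼ where attribute j ∈ Ri, else bᵢⱼ.
Initial tableau (one row per fragment):
  row 1: b11 b12 a3 b14 a5
  row 2: a1 a2 a3 b24 a5
  row 3: a1 b32 a3 a4 b35
Rows 1 and 2 agree on C3, C5; apply C3, C5→C4 and equate their C4 entries.
Rows 1 and 2 agree on C3; apply C3→C2, C5 and equate their C2, C5 entries.
Rows 1 and 3 agree on C3; apply C3→C2, C5 and equate their C2, C5 entries.
Rows 2 and 3 agree on C1; apply C1→C2, C4 and equate their C2, C4 entries.
Row 2 is now all distinguished symbols — the join is lossless.

Yes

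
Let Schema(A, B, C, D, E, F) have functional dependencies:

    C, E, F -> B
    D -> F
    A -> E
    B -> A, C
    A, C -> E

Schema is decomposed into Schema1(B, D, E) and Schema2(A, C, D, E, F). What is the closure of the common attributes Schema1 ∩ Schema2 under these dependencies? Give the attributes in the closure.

D, E, F

Schema1 ∩ Schema2 = {D, E}.
D → F applies, adding F
Closure: {D, E, F}.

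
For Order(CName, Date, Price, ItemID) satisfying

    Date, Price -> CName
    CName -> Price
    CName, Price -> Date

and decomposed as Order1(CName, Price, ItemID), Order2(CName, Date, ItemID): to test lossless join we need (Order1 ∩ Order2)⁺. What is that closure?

Order1 ∩ Order2 = {CName, ItemID}.
CName → Price applies, adding Price
CName, Price → Date applies, adding Date
Closure: {CName, Date, Price, ItemID}.

CName, Date, Price, ItemID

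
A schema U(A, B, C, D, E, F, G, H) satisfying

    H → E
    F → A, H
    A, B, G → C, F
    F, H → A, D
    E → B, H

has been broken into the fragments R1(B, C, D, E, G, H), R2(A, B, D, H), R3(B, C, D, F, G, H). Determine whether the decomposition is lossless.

Chase test. Columns are A, B, C, D, E, F, G, H; row i has aⱼ where attribute j ∈ Ri, else bᵢⱼ.
Initial tableau (one row per fragment):
  row 1: b11 a2 a3 a4 a5 b16 a7 a8
  row 2: a1 a2 b23 a4 b25 b26 b27 a8
  row 3: b31 a2 a3 a4 b35 a6 a7 a8
Rows 1 and 2 agree on H; apply H→E and equate their E entries.
Rows 1 and 3 agree on H; apply H→E and equate their E entries.
No row becomes fully distinguished — the join is lossy.

No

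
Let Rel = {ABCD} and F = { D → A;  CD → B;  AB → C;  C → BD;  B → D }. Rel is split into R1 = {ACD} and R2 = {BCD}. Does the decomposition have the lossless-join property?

Common attributes: R1 ∩ R2 = {CD}.
Closure of {CD}: D → A applies, adding A; CD → B applies, adding B. So (CD)⁺ = {ABCD}.
This closure contains every attribute of R1, so R1 ∩ R2 → R1. The join is lossless.

Yes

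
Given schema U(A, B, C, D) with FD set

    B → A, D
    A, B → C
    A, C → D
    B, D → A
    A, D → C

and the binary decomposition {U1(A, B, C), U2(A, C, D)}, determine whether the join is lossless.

Common attributes: U1 ∩ U2 = {A, C}.
Closure of {A, C}: A, C → D applies, adding D. So (A, C)⁺ = {A, C, D}.
This closure contains every attribute of U2, so U1 ∩ U2 → U2. The join is lossless.

Yes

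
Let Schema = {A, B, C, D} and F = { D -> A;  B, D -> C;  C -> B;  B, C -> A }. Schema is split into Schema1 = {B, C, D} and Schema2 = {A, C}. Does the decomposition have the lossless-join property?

Yes

Common attributes: Schema1 ∩ Schema2 = {C}.
Closure of {C}: C → B applies, adding B; B, C → A applies, adding A. So (C)⁺ = {A, B, C}.
This closure contains every attribute of Schema2, so Schema1 ∩ Schema2 → Schema2. The join is lossless.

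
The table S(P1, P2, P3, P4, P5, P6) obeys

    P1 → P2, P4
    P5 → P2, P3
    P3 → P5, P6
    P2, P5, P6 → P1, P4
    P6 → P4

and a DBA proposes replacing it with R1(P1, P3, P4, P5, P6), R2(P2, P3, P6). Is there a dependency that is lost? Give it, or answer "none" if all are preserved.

P1 → P2, P4

Check P1 → P2, P4: no single fragment contains all of {P1, P2, P4}, and the restricted closure of {P1} across the fragments never reaches {P2, P4}.
P5 → P2, P3 is preserved.
P3 → P5, P6 is preserved.
P2, P5, P6 → P1, P4 is preserved.
P6 → P4 is preserved.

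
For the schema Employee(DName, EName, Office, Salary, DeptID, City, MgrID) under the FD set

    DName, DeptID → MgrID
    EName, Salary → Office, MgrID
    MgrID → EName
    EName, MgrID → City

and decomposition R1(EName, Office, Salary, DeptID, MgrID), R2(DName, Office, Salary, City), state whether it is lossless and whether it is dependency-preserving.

Lossless test: (Office, Salary)⁺ = {Office, Salary}, which is a superkey of neither fragment — lossy.
Dependency preservation: the restricted closure of {DName, DeptID} across the fragments never reaches {MgrID}, so DName, DeptID → MgrID cannot be enforced without a join — not preserved.

lossy and not dependency-preserving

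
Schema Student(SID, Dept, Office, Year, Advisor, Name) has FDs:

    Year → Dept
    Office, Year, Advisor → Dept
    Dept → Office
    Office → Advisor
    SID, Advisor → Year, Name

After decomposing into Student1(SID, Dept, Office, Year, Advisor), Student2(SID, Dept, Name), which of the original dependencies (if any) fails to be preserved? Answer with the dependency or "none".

none

Year → Dept lies within Student1.
Office, Year, Advisor → Dept lies within Student1.
Dept → Office lies within Student1.
Office → Advisor lies within Student1.
SID, Advisor → Year, Name: restricted closure across fragments reaches Year, Name.
Every dependency is enforceable on the fragments, so the decomposition is dependency-preserving.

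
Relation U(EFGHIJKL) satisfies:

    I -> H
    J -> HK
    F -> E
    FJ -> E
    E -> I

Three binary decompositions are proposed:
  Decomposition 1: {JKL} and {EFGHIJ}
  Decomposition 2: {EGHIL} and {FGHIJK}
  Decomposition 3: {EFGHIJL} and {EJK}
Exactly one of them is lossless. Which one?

Decomposition 1: common = {J}, closure = {HJK} → lossy.
Decomposition 2: common = {GHI}, closure = {GHI} → lossy.
Decomposition 3: common = {EJ}, closure = {EHIJK} → lossless.

Decomposition 3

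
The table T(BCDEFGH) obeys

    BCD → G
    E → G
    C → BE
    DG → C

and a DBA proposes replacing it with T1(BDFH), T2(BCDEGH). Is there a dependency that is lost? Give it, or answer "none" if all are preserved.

BCD → G lies within T2.
E → G lies within T2.
C → BE lies within T2.
DG → C lies within T2.
Every dependency is enforceable on the fragments, so the decomposition is dependency-preserving.

none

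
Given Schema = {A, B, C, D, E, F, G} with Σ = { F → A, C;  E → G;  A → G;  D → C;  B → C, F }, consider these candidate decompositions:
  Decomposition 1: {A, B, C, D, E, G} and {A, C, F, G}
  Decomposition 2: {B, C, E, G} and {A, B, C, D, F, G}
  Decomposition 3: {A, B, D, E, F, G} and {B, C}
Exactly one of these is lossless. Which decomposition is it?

Decomposition 1: common = {A, C, G}, closure = {A, C, G} → lossy.
Decomposition 2: common = {B, C, G}, closure = {A, B, C, F, G} → lossy.
Decomposition 3: common = {B}, closure = {A, B, C, F, G} → lossless.

Decomposition 3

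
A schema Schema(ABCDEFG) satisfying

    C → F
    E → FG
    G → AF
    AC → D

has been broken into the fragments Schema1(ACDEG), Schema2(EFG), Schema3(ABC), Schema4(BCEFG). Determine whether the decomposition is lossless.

Chase test. Columns are ABCDEFG; row i has aⱼ where attribute j ∈ Schemai, else bᵢⱼ.
Initial tableau (one row per fragment):
  row 1: a1 b12 a3 a4 a5 b16 a7
  row 2: b21 b22 b23 b24 a5 a6 a7
  row 3: a1 a2 a3 b34 b35 b36 b37
  row 4: b41 a2 a3 b44 a5 a6 a7
Rows 1 and 3 agree on C; apply C→F and equate their F entries.
Rows 1 and 4 agree on C; apply C→F and equate their F entries.
Rows 1 and 2 agree on G; apply G→AF and equate their AF entries.
Rows 1 and 4 agree on G; apply G→AF and equate their AF entries.
Rows 1 and 3 agree on AC; apply AC→D and equate their D entries.
Rows 1 and 4 agree on AC; apply AC→D and equate their D entries.
Row 4 is now all distinguished symbols — the join is lossless.

Yes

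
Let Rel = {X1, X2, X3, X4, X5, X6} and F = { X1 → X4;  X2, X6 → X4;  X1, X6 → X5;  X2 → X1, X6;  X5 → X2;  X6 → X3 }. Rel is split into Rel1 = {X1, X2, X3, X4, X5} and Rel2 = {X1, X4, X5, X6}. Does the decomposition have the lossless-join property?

Common attributes: Rel1 ∩ Rel2 = {X1, X4, X5}.
Closure of {X1, X4, X5}: X5 → X2 applies, adding X2; X2 → X1, X6 applies, adding X6; X6 → X3 applies, adding X3. So (X1, X4, X5)⁺ = {X1, X2, X3, X4, X5, X6}.
This closure contains every attribute of Rel1, so Rel1 ∩ Rel2 → Rel1. The join is lossless.

Yes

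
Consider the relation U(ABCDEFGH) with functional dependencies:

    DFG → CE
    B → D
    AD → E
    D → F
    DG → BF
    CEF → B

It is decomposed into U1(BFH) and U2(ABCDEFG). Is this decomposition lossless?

No

Common attributes: U1 ∩ U2 = {BF}.
Closure of {BF}: B → D applies, adding D. So (BF)⁺ = {BDF}.
The closure contains neither all of U1 = {BFH} nor all of U2 = {ABCDEFG}, so the common attributes are not a superkey of either fragment. The join is lossy.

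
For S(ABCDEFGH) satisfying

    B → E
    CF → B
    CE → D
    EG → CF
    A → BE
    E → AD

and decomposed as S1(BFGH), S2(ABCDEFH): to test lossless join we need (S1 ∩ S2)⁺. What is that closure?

ABDEFH

S1 ∩ S2 = {BFH}.
B → E applies, adding E
E → AD applies, adding AD
Closure: {ABDEFH}.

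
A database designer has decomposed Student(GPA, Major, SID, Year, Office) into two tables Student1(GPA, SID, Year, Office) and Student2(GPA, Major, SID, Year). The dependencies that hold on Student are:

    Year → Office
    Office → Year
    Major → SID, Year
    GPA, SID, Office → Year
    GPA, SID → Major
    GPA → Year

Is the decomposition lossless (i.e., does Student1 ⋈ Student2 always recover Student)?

Common attributes: Student1 ∩ Student2 = {GPA, SID, Year}.
Closure of {GPA, SID, Year}: Year → Office applies, adding Office; GPA, SID → Major applies, adding Major. So (GPA, SID, Year)⁺ = {GPA, Major, SID, Year, Office}.
This closure contains every attribute of Student1, so Student1 ∩ Student2 → Student1. The join is lossless.

Yes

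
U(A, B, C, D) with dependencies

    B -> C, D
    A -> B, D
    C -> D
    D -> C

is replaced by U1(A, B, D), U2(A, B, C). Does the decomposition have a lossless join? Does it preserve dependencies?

lossless but not dependency-preserving

Lossless test: (A, B)⁺ = {A, B, C, D}, which contains all of one fragment — lossless.
Dependency preservation: the restricted closure of {C} across the fragments never reaches {D}, so C → D cannot be enforced without a join — not preserved.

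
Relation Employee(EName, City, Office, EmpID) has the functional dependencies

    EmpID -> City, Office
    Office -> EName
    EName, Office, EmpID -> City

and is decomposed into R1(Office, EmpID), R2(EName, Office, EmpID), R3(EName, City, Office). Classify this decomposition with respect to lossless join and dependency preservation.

Lossless test (chase): Rows 1 and 2 agree on EmpID; apply EmpID→City, Office and equate their City, Office entries. Rows 1 and 2 agree on Office; apply Office→EName and equate their EName entries. No row becomes fully distinguished — the join is lossy.
Dependency preservation: the restricted closure of {EmpID} across the fragments never reaches {City, Office}, so EmpID → City, Office cannot be enforced without a join — not preserved.

lossy and not dependency-preserving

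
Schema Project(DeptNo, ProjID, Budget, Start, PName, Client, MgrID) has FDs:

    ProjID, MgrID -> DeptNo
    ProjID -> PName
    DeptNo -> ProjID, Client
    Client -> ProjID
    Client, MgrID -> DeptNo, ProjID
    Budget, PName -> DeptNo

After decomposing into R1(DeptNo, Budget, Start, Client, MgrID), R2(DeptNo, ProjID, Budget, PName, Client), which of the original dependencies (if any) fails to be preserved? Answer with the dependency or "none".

Check ProjID, MgrID → DeptNo: no single fragment contains all of {DeptNo, ProjID, MgrID}, and the restricted closure of {ProjID, MgrID} across the fragments never reaches {DeptNo}.
ProjID → PName is preserved.
DeptNo → ProjID, Client is preserved.
Client → ProjID is preserved.
Client, MgrID → DeptNo, ProjID is preserved.
Budget, PName → DeptNo is preserved.

ProjID, MgrID -> DeptNo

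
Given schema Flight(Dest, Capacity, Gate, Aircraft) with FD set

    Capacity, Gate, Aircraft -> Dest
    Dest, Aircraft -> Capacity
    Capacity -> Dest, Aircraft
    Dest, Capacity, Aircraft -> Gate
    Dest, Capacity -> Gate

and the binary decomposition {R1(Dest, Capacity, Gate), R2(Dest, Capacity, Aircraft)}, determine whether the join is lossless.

Yes

Common attributes: R1 ∩ R2 = {Dest, Capacity}.
Closure of {Dest, Capacity}: Capacity → Dest, Aircraft applies, adding Aircraft; Dest, Capacity, Aircraft → Gate applies, adding Gate. So (Dest, Capacity)⁺ = {Dest, Capacity, Gate, Aircraft}.
This closure contains every attribute of R1, so R1 ∩ R2 → R1. The join is lossless.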